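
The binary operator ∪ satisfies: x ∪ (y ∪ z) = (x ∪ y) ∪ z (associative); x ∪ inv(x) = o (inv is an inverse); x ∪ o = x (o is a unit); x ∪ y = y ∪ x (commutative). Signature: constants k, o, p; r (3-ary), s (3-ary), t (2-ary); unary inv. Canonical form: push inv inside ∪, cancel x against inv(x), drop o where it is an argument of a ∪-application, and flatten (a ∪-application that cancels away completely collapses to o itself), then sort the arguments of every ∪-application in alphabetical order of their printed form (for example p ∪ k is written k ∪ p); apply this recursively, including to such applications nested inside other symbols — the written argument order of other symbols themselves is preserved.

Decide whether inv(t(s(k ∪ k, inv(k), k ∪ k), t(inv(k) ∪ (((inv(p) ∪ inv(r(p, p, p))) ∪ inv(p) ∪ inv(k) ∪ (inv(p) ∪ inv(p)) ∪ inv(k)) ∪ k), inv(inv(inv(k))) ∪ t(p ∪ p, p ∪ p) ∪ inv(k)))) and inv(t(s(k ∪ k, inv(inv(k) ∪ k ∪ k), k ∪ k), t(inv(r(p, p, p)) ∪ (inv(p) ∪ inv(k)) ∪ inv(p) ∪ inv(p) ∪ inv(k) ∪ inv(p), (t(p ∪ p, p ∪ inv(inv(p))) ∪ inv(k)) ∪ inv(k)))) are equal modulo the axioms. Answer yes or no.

Answer: yes — both canonical forms are inv(t(s(k ∪ k, inv(k), k ∪ k), t(inv(k) ∪ inv(k) ∪ inv(p) ∪ inv(p) ∪ inv(p) ∪ inv(p) ∪ inv(r(p, p, p)), inv(k) ∪ inv(k) ∪ t(p ∪ p, p ∪ p))))

Derivation:
Left:  inv(t(s(k ∪ k, inv(k), k ∪ k), t(inv(k) ∪ (((inv(p) ∪ inv(r(p, p, p))) ∪ inv(p) ∪ inv(k) ∪ (inv(p) ∪ inv(p)) ∪ inv(k)) ∪ k), inv(inv(inv(k))) ∪ t(p ∪ p, p ∪ p) ∪ inv(k))))
  Push inv inside:  distribute inv over ∪ and collapse double inv
  Combine occurrences:  inv(t(s(k ∪ k, inv(k), k ∪ k), t(inv(k) ∪ inv(k) ∪ inv(p) ∪ inv(p) ∪ inv(p) ∪ inv(p) ∪ inv(r(p, p, p)), inv(k) ∪ inv(k) ∪ t(p ∪ p, p ∪ p))))
Right:  inv(t(s(k ∪ k, inv(inv(k) ∪ k ∪ k), k ∪ k), t(inv(r(p, p, p)) ∪ (inv(p) ∪ inv(k)) ∪ inv(p) ∪ inv(p) ∪ inv(k) ∪ inv(p), (t(p ∪ p, p ∪ inv(inv(p))) ∪ inv(k)) ∪ inv(k))))
  Push inv inside:  distribute inv over ∪ and collapse double inv
  Collect:  inv(t(s(k ∪ k, inv(k), k ∪ k), t(inv(k) ∪ inv(k) ∪ inv(p) ∪ inv(p) ∪ inv(p) ∪ inv(p) ∪ inv(r(p, p, p)), inv(k) ∪ inv(k) ∪ t(p ∪ p, p ∪ p))))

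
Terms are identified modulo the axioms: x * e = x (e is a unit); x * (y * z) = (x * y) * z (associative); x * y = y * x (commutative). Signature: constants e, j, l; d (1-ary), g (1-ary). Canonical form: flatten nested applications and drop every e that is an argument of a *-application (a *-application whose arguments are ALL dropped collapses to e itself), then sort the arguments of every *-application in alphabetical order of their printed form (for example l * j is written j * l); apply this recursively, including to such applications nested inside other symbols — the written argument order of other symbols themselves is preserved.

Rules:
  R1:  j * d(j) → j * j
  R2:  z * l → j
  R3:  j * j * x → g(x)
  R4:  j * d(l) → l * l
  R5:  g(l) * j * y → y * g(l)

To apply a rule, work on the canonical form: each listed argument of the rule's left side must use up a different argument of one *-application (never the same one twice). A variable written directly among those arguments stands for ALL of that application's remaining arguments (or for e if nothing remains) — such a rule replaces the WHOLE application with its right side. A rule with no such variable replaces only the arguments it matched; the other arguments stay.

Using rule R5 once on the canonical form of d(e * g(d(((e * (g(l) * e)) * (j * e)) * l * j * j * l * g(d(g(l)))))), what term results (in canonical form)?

Canonical form:  d(g(d(g(d(g(l))) * g(l) * j * j * j * l * l)))
Match R5:  consume g(l), j;  y := g(d(g(l))) * j * j * l * l
Every leftover argument binds to the variable; the entire application is replaced.
Result:  d(g(d(g(d(g(l))) * g(l) * j * j * l * l)))

Answer: d(g(d(g(d(g(l))) * g(l) * j * j * l * l)))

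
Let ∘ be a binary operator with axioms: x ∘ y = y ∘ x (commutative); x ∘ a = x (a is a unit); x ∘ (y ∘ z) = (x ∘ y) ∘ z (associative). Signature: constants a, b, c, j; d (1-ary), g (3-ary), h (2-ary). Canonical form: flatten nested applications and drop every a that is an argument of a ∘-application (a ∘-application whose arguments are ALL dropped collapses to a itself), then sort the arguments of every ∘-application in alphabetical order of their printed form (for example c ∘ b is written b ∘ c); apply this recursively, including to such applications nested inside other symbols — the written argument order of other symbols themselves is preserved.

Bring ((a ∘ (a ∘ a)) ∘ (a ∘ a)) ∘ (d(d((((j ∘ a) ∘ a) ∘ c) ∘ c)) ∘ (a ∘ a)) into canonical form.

Flatten:  a ∘ a ∘ a ∘ a ∘ a ∘ d(d((((j ∘ a) ∘ a) ∘ c) ∘ c)) ∘ a ∘ a
Simplify inside:  d(d((((j ∘ a) ∘ a) ∘ c) ∘ c))  →  d(d(c ∘ c ∘ j))
Drop the unit:  drop a (×7)
Sort:  d(d(c ∘ c ∘ j))

Answer: d(d(c ∘ c ∘ j))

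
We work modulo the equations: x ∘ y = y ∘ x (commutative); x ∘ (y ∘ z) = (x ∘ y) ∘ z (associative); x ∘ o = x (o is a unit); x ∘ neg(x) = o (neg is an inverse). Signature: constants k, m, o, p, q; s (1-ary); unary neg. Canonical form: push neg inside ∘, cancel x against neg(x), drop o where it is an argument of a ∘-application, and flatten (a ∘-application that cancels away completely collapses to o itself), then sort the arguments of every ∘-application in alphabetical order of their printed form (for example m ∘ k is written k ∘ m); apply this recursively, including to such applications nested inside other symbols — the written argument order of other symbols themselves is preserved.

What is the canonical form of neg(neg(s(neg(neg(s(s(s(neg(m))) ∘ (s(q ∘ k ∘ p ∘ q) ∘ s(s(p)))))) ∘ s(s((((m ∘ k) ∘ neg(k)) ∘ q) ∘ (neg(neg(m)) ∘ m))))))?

Push neg inside:  distribute neg over ∘ and collapse double neg
Collect:  s(s(s(k ∘ p ∘ q ∘ q) ∘ s(s(neg(m))) ∘ s(s(p))) ∘ s(s(m ∘ m ∘ m ∘ q)))

Answer: s(s(s(k ∘ p ∘ q ∘ q) ∘ s(s(neg(m))) ∘ s(s(p))) ∘ s(s(m ∘ m ∘ m ∘ q)))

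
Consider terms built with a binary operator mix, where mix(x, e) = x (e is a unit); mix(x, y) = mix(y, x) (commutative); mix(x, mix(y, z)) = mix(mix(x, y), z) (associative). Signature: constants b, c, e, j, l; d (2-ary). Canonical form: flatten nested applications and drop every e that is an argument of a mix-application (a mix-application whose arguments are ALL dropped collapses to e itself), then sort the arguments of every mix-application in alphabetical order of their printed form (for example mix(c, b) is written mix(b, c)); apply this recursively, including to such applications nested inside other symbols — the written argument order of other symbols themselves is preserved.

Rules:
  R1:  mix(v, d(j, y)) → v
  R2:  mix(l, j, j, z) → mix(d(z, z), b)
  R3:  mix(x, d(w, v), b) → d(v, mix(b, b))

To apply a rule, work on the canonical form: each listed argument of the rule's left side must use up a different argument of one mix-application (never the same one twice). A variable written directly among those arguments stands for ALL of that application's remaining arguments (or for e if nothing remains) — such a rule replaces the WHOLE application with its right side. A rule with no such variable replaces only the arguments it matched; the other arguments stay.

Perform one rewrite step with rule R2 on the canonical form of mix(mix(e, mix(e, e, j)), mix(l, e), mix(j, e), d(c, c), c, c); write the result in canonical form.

Answer: mix(b, d(mix(c, c, d(c, c)), mix(c, c, d(c, c))))

Derivation:
Canonical form:  mix(c, c, d(c, c), j, j, l)
Match R2:  consume j, j, l;  z := mix(c, c, d(c, c))
The variable takes the whole remainder — replace the entire application.
New term:  mix(b, d(mix(c, c, d(c, c)), mix(c, c, d(c, c))))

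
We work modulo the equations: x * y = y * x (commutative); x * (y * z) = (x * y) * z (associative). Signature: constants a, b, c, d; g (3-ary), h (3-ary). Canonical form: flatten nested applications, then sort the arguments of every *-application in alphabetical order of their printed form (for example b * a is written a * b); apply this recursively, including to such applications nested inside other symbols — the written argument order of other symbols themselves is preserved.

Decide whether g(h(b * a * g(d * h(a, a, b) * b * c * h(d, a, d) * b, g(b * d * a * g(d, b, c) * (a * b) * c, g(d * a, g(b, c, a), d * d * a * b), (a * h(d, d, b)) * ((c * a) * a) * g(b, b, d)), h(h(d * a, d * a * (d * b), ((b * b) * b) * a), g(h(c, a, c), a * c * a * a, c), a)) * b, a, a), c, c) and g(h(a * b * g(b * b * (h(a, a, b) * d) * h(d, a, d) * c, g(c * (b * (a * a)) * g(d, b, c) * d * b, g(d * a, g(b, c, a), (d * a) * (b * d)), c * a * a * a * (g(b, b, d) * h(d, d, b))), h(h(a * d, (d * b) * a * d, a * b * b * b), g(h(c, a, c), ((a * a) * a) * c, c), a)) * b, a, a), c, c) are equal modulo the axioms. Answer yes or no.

Answer: yes — both canonical forms are g(h(a * b * b * g(b * b * c * d * h(a, a, b) * h(d, a, d), g(a * a * b * b * c * d * g(d, b, c), g(a * d, g(b, c, a), a * b * d * d), a * a * a * c * g(b, b, d) * h(d, d, b)), h(h(a * d, a * b * d * d, a * b * b * b), g(h(c, a, c), a * a * a * c, c), a)), a, a), c, c)

Derivation:
Left:  g(h(b * a * g(d * h(a, a, b) * b * c * h(d, a, d) * b, g(b * d * a * g(d, b, c) * (a * b) * c, g(d * a, g(b, c, a), d * d * a * b), (a * h(d, d, b)) * ((c * a) * a) * g(b, b, d)), h(h(d * a, d * a * (d * b), ((b * b) * b) * a), g(h(c, a, c), a * c * a * a, c), a)) * b, a, a), c, c)
  Descend into:  b * a * g(d * h(a, a, b) * b * c * h(d, a, d) * b, g(b * d * a * g(d, b, c) * (a * b) * c, g(d * a, g(b, c, a), d * d * a * b), (a * h(d, d, b)) * ((c * a) * a) * g(b, b, d)), h(h(d * a, d * a * (d * b), ((b * b) * b) * a), g(h(c, a, c), a * c * a * a, c), a)) * b
  Inside:  g(d * h(a, a, b) * b * c * h(d, a, d) * b, g(b * d * a * g(d, b, c) * (a * b) * c, g(d * a, g(b, c, a), d * d * a * b), (a * h(d, d, b)) * ((c * a) * a) * g(b, b, d)), h(h(d * a, d * a * (d * b), ((b * b) * b) * a), g(h(c, a, c), a * c * a * a, c), a))  →  g(b * b * c * d * h(a, a, b) * h(d, a, d), g(a * a * b * b * c * d * g(d, b, c), g(a * d, g(b, c, a), a * b * d * d), a * a * a * c * g(b, b, d) * h(d, d, b)), h(h(a * d, a * b * d * d, a * b * b * b), g(h(c, a, c), a * a * a * c, c), a))
  Sort arguments:  a * b * b * g(b * b * c * d * h(a, a, b) * h(d, a, d), g(a * a * b * b * c * d * g(d, b, c), g(a * d, g(b, c, a), a * b * d * d), a * a * a * c * g(b, b, d) * h(d, d, b)), h(h(a * d, a * b * d * d, a * b * b * b), g(h(c, a, c), a * a * a * c, c), a))
  Rebuild:  g(h(a * b * b * g(b * b * c * d * h(a, a, b) * h(d, a, d), g(a * a * b * b * c * d * g(d, b, c), g(a * d, g(b, c, a), a * b * d * d), a * a * a * c * g(b, b, d) * h(d, d, b)), h(h(a * d, a * b * d * d, a * b * b * b), g(h(c, a, c), a * a * a * c, c), a)), a, a), c, c)
Right:  g(h(a * b * g(b * b * (h(a, a, b) * d) * h(d, a, d) * c, g(c * (b * (a * a)) * g(d, b, c) * d * b, g(d * a, g(b, c, a), (d * a) * (b * d)), c * a * a * a * (g(b, b, d) * h(d, d, b))), h(h(a * d, (d * b) * a * d, a * b * b * b), g(h(c, a, c), ((a * a) * a) * c, c), a)) * b, a, a), c, c)
  Work inside:  a * b * g(b * b * (h(a, a, b) * d) * h(d, a, d) * c, g(c * (b * (a * a)) * g(d, b, c) * d * b, g(d * a, g(b, c, a), (d * a) * (b * d)), c * a * a * a * (g(b, b, d) * h(d, d, b))), h(h(a * d, (d * b) * a * d, a * b * b * b), g(h(c, a, c), ((a * a) * a) * c, c), a)) * b
  Inside:  g(b * b * (h(a, a, b) * d) * h(d, a, d) * c, g(c * (b * (a * a)) * g(d, b, c) * d * b, g(d * a, g(b, c, a), (d * a) * (b * d)), c * a * a * a * (g(b, b, d) * h(d, d, b))), h(h(a * d, (d * b) * a * d, a * b * b * b), g(h(c, a, c), ((a * a) * a) * c, c), a))  →  g(b * b * c * d * h(a, a, b) * h(d, a, d), g(a * a * b * b * c * d * g(d, b, c), g(a * d, g(b, c, a), a * b * d * d), a * a * a * c * g(b, b, d) * h(d, d, b)), h(h(a * d, a * b * d * d, a * b * b * b), g(h(c, a, c), a * a * a * c, c), a))
  Sort arguments:  a * b * b * g(b * b * c * d * h(a, a, b) * h(d, a, d), g(a * a * b * b * c * d * g(d, b, c), g(a * d, g(b, c, a), a * b * d * d), a * a * a * c * g(b, b, d) * h(d, d, b)), h(h(a * d, a * b * d * d, a * b * b * b), g(h(c, a, c), a * a * a * c, c), a))
  Reassemble:  g(h(a * b * b * g(b * b * c * d * h(a, a, b) * h(d, a, d), g(a * a * b * b * c * d * g(d, b, c), g(a * d, g(b, c, a), a * b * d * d), a * a * a * c * g(b, b, d) * h(d, d, b)), h(h(a * d, a * b * d * d, a * b * b * b), g(h(c, a, c), a * a * a * c, c), a)), a, a), c, c)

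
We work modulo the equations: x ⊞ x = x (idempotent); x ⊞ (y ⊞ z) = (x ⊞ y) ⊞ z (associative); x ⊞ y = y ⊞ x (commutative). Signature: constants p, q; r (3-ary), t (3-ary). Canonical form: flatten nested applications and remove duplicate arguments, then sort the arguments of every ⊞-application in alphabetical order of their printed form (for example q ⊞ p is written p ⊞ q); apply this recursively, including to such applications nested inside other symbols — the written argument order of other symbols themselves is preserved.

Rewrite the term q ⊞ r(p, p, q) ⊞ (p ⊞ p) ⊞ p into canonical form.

Flatten:  q ⊞ r(p, p, q) ⊞ p ⊞ p ⊞ p
Drop duplicates:  drop duplicate p, p
Sort:  p ⊞ q ⊞ r(p, p, q)

Answer: p ⊞ q ⊞ r(p, p, q)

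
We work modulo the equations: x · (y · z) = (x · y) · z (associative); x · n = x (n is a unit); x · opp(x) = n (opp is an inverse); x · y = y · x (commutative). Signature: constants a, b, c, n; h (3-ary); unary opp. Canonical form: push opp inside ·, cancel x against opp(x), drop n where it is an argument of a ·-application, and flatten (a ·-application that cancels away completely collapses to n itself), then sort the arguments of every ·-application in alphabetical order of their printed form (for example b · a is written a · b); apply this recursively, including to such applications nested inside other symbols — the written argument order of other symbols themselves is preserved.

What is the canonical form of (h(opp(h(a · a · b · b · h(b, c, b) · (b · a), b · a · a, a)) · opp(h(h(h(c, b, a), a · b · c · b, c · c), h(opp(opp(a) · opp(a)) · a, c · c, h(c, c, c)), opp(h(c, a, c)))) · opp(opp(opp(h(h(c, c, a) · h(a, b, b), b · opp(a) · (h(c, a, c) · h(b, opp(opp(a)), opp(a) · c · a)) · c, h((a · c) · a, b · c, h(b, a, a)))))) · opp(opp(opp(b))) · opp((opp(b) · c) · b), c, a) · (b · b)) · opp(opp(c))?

Push opp inside:  distribute opp over · and collapse double opp
Collect terms:  h(opp(b) · opp(c) · opp(h(a · a · a · b · b · b · h(b, c, b), a · a · b, a)) · opp(h(h(a, b, b) · h(c, c, a), b · c · h(b, a, c) · h(c, a, c) · opp(a), h(a · a · c, b · c, h(b, a, a)))) · opp(h(h(h(c, b, a), a · b · b · c, c · c), h(a · a · a, c · c, h(c, c, c)), opp(h(c, a, c)))), c, a) · b · b · c
Sort:  b · b · c · h(opp(b) · opp(c) · opp(h(a · a · a · b · b · b · h(b, c, b), a · a · b, a)) · opp(h(h(a, b, b) · h(c, c, a), b · c · h(b, a, c) · h(c, a, c) · opp(a), h(a · a · c, b · c, h(b, a, a)))) · opp(h(h(h(c, b, a), a · b · b · c, c · c), h(a · a · a, c · c, h(c, c, c)), opp(h(c, a, c)))), c, a)

Answer: b · b · c · h(opp(b) · opp(c) · opp(h(a · a · a · b · b · b · h(b, c, b), a · a · b, a)) · opp(h(h(a, b, b) · h(c, c, a), b · c · h(b, a, c) · h(c, a, c) · opp(a), h(a · a · c, b · c, h(b, a, a)))) · opp(h(h(h(c, b, a), a · b · b · c, c · c), h(a · a · a, c · c, h(c, c, c)), opp(h(c, a, c)))), c, a)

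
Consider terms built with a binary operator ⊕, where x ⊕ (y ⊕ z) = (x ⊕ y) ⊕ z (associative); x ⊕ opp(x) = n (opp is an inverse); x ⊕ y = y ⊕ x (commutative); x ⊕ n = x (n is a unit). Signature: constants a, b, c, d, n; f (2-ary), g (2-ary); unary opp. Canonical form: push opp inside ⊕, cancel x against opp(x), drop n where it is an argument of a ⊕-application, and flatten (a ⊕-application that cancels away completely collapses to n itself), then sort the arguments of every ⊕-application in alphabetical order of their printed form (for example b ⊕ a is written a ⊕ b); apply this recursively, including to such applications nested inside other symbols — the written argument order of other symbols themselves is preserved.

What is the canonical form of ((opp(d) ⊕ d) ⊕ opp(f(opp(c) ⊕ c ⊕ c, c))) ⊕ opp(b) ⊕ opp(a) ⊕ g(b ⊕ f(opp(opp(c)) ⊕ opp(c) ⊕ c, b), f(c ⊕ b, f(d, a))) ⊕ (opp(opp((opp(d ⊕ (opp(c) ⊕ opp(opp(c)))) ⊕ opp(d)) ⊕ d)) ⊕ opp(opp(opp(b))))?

Push opp inside:  distribute opp over ⊕ and collapse double opp
Cancel:  c cancels
Combine occurrences:  opp(d) ⊕ opp(f(c, c)) ⊕ opp(b) ⊕ opp(b) ⊕ opp(a) ⊕ g(b ⊕ f(c, b), f(b ⊕ c, f(d, a)))
Sort arguments:  g(b ⊕ f(c, b), f(b ⊕ c, f(d, a))) ⊕ opp(a) ⊕ opp(b) ⊕ opp(b) ⊕ opp(d) ⊕ opp(f(c, c))

Answer: g(b ⊕ f(c, b), f(b ⊕ c, f(d, a))) ⊕ opp(a) ⊕ opp(b) ⊕ opp(b) ⊕ opp(d) ⊕ opp(f(c, c))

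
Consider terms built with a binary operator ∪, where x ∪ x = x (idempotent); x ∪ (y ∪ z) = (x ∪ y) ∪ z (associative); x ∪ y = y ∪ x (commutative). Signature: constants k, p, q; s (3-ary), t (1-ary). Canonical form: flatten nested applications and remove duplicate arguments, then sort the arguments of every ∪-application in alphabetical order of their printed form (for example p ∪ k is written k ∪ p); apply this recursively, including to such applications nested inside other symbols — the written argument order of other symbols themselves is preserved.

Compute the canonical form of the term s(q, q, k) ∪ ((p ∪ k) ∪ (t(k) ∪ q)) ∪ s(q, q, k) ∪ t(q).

Un-nest:  s(q, q, k) ∪ p ∪ k ∪ t(k) ∪ q ∪ s(q, q, k) ∪ t(q)
Deduplicate:  drop duplicate s(q, q, k)
Order the arguments:  k ∪ p ∪ q ∪ s(q, q, k) ∪ t(k) ∪ t(q)

Answer: k ∪ p ∪ q ∪ s(q, q, k) ∪ t(k) ∪ t(q)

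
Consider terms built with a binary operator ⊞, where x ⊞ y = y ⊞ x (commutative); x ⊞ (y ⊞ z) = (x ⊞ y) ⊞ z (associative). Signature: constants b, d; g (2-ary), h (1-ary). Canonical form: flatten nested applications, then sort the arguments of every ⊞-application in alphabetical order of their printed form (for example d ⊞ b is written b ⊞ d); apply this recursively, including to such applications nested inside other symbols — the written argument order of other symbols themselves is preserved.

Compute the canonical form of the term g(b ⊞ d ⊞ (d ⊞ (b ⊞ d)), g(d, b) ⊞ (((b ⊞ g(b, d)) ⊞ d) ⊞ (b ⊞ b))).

Answer: g(b ⊞ b ⊞ d ⊞ d ⊞ d, b ⊞ b ⊞ b ⊞ d ⊞ g(b, d) ⊞ g(d, b))

Derivation:
Work inside:  g(d, b) ⊞ (((b ⊞ g(b, d)) ⊞ d) ⊞ (b ⊞ b))
Un-nest:  g(d, b) ⊞ b ⊞ g(b, d) ⊞ d ⊞ b ⊞ b
Sort:  b ⊞ b ⊞ b ⊞ d ⊞ g(b, d) ⊞ g(d, b)
Put back:  g(b ⊞ b ⊞ d ⊞ d ⊞ d, b ⊞ b ⊞ b ⊞ d ⊞ g(b, d) ⊞ g(d, b))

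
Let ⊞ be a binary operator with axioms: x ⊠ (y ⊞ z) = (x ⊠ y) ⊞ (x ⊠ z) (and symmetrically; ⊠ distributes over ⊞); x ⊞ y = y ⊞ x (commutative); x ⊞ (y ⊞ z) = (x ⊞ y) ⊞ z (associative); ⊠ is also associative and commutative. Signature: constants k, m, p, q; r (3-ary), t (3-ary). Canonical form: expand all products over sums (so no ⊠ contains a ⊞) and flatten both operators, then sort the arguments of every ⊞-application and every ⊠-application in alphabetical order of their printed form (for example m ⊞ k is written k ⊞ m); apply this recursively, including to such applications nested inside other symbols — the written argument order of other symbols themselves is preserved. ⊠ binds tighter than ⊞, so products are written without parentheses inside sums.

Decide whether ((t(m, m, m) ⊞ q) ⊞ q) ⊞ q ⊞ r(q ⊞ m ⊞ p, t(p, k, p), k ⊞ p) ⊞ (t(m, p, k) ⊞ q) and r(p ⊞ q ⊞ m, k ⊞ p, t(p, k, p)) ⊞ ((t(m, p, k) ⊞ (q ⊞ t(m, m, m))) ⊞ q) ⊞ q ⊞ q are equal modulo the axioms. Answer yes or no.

Answer: no — q ⊞ q ⊞ q ⊞ q ⊞ r(m ⊞ p ⊞ q, t(p, k, p), k ⊞ p) ⊞ t(m, m, m) ⊞ t(m, p, k) vs q ⊞ q ⊞ q ⊞ q ⊞ r(m ⊞ p ⊞ q, k ⊞ p, t(p, k, p)) ⊞ t(m, m, m) ⊞ t(m, p, k)

Derivation:
Left:  ((t(m, m, m) ⊞ q) ⊞ q) ⊞ q ⊞ r(q ⊞ m ⊞ p, t(p, k, p), k ⊞ p) ⊞ (t(m, p, k) ⊞ q)
  Un-nest:  t(m, m, m) ⊞ q ⊞ q ⊞ q ⊞ r(m ⊞ p ⊞ q, t(p, k, p), k ⊞ p) ⊞ t(m, p, k) ⊞ q
  Sort arguments:  q ⊞ q ⊞ q ⊞ q ⊞ r(m ⊞ p ⊞ q, t(p, k, p), k ⊞ p) ⊞ t(m, m, m) ⊞ t(m, p, k)
Right:  r(p ⊞ q ⊞ m, k ⊞ p, t(p, k, p)) ⊞ ((t(m, p, k) ⊞ (q ⊞ t(m, m, m))) ⊞ q) ⊞ q ⊞ q
  Un-nest:  r(m ⊞ p ⊞ q, k ⊞ p, t(p, k, p)) ⊞ t(m, p, k) ⊞ q ⊞ t(m, m, m) ⊞ q ⊞ q ⊞ q
  Sort:  q ⊞ q ⊞ q ⊞ q ⊞ r(m ⊞ p ⊞ q, k ⊞ p, t(p, k, p)) ⊞ t(m, m, m) ⊞ t(m, p, k)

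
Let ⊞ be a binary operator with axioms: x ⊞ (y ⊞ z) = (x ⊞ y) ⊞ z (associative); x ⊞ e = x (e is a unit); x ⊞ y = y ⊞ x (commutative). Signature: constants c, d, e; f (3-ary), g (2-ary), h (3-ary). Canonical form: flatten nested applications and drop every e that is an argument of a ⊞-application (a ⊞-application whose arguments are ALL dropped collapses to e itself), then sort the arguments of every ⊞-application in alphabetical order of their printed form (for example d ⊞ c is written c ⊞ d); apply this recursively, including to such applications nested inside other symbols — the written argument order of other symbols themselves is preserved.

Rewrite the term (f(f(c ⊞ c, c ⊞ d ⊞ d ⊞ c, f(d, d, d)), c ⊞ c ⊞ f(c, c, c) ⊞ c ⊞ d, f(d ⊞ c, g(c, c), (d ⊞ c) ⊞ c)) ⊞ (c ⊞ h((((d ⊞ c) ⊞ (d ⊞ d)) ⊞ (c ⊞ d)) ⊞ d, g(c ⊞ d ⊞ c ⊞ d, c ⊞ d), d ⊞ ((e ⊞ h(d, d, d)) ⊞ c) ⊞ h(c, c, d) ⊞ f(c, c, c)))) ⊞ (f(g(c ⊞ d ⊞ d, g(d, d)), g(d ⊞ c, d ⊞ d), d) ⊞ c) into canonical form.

Answer: c ⊞ c ⊞ f(f(c ⊞ c, c ⊞ c ⊞ d ⊞ d, f(d, d, d)), c ⊞ c ⊞ c ⊞ d ⊞ f(c, c, c), f(c ⊞ d, g(c, c), c ⊞ c ⊞ d)) ⊞ f(g(c ⊞ d ⊞ d, g(d, d)), g(c ⊞ d, d ⊞ d), d) ⊞ h(c ⊞ c ⊞ d ⊞ d ⊞ d ⊞ d ⊞ d, g(c ⊞ c ⊞ d ⊞ d, c ⊞ d), c ⊞ d ⊞ f(c, c, c) ⊞ h(c, c, d) ⊞ h(d, d, d))

Derivation:
Merge nested applications:  f(f(c ⊞ c, c ⊞ d ⊞ d ⊞ c, f(d, d, d)), c ⊞ c ⊞ f(c, c, c) ⊞ c ⊞ d, f(d ⊞ c, g(c, c), (d ⊞ c) ⊞ c)) ⊞ c ⊞ h((((d ⊞ c) ⊞ (d ⊞ d)) ⊞ (c ⊞ d)) ⊞ d, g(c ⊞ d ⊞ c ⊞ d, c ⊞ d), d ⊞ ((e ⊞ h(d, d, d)) ⊞ c) ⊞ h(c, c, d) ⊞ f(c, c, c)) ⊞ f(g(c ⊞ d ⊞ d, g(d, d)), g(d ⊞ c, d ⊞ d), d) ⊞ c
Simplify inside:  f(f(c ⊞ c, c ⊞ d ⊞ d ⊞ c, f(d, d, d)), c ⊞ c ⊞ f(c, c, c) ⊞ c ⊞ d, f(d ⊞ c, g(c, c), (d ⊞ c) ⊞ c))  →  f(f(c ⊞ c, c ⊞ c ⊞ d ⊞ d, f(d, d, d)), c ⊞ c ⊞ c ⊞ d ⊞ f(c, c, c), f(c ⊞ d, g(c, c), c ⊞ c ⊞ d))
Canonicalize subterm:  h((((d ⊞ c) ⊞ (d ⊞ d)) ⊞ (c ⊞ d)) ⊞ d, g(c ⊞ d ⊞ c ⊞ d, c ⊞ d), d ⊞ ((e ⊞ h(d, d, d)) ⊞ c) ⊞ h(c, c, d) ⊞ f(c, c, c))  →  h(c ⊞ c ⊞ d ⊞ d ⊞ d ⊞ d ⊞ d, g(c ⊞ c ⊞ d ⊞ d, c ⊞ d), c ⊞ d ⊞ f(c, c, c) ⊞ h(c, c, d) ⊞ h(d, d, d))
Canonicalize subterm:  f(g(c ⊞ d ⊞ d, g(d, d)), g(d ⊞ c, d ⊞ d), d)  →  f(g(c ⊞ d ⊞ d, g(d, d)), g(c ⊞ d, d ⊞ d), d)
Order the arguments:  c ⊞ c ⊞ f(f(c ⊞ c, c ⊞ c ⊞ d ⊞ d, f(d, d, d)), c ⊞ c ⊞ c ⊞ d ⊞ f(c, c, c), f(c ⊞ d, g(c, c), c ⊞ c ⊞ d)) ⊞ f(g(c ⊞ d ⊞ d, g(d, d)), g(c ⊞ d, d ⊞ d), d) ⊞ h(c ⊞ c ⊞ d ⊞ d ⊞ d ⊞ d ⊞ d, g(c ⊞ c ⊞ d ⊞ d, c ⊞ d), c ⊞ d ⊞ f(c, c, c) ⊞ h(c, c, d) ⊞ h(d, d, d))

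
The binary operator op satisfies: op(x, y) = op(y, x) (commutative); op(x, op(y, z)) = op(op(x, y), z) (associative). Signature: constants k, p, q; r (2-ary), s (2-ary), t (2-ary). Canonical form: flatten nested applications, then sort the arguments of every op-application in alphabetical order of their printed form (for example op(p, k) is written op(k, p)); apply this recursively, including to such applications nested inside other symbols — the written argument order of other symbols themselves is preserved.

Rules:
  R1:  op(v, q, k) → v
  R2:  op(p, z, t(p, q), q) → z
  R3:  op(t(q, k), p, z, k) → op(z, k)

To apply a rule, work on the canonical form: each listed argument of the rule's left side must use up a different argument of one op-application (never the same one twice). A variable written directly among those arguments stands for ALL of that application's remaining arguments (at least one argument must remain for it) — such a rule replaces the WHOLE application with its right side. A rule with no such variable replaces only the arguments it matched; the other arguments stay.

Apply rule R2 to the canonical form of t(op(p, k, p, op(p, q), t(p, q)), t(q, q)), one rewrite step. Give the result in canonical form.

Answer: t(op(k, p, p), t(q, q))

Derivation:
Canonical form:  t(op(k, p, p, p, q, t(p, q)), t(q, q))
Match R2:  consume p, q, t(p, q);  z := op(k, p, p)
Every leftover argument binds to the variable; the entire application is replaced.
Giving:  t(op(k, p, p), t(q, q))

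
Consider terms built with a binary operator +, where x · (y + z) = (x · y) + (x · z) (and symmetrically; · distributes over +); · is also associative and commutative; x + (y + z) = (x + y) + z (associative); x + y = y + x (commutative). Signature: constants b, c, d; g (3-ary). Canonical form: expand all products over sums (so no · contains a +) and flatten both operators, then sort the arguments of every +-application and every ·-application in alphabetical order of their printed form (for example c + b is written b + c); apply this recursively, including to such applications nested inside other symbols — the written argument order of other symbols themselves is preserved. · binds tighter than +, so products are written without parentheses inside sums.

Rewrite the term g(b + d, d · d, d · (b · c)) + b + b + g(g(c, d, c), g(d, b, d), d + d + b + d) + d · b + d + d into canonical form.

Un-nest:  g(b + d, d · d, b · c · d) + b + b + g(g(c, d, c), g(d, b, d), b + d + d + d) + b · d + d + d
Sort arguments:  b + b + b · d + d + d + g(b + d, d · d, b · c · d) + g(g(c, d, c), g(d, b, d), b + d + d + d)

Answer: b + b + b · d + d + d + g(b + d, d · d, b · c · d) + g(g(c, d, c), g(d, b, d), b + d + d + d)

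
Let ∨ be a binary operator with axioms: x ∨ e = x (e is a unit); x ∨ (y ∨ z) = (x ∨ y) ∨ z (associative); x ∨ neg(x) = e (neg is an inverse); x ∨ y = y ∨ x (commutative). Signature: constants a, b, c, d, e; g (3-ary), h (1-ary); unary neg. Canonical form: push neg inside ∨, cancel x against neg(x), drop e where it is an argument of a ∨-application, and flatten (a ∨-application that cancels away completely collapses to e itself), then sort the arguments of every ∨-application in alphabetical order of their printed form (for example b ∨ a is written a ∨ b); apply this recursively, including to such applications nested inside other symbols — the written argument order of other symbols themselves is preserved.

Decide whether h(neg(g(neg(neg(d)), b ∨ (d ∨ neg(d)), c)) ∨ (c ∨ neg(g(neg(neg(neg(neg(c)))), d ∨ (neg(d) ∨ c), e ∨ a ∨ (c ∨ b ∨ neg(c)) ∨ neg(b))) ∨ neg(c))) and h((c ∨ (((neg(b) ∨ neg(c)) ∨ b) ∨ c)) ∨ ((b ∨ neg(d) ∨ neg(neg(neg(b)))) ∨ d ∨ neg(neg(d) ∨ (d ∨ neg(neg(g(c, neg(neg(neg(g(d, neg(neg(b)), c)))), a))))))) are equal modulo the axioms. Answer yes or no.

Answer: no — h(neg(g(c, c, a)) ∨ neg(g(d, b, c))) vs h(c ∨ neg(g(c, neg(g(d, b, c)), a)))

Derivation:
Left:  h(neg(g(neg(neg(d)), b ∨ (d ∨ neg(d)), c)) ∨ (c ∨ neg(g(neg(neg(neg(neg(c)))), d ∨ (neg(d) ∨ c), e ∨ a ∨ (c ∨ b ∨ neg(c)) ∨ neg(b))) ∨ neg(c)))
  Focus inside:  neg(g(neg(neg(d)), b ∨ (d ∨ neg(d)), c)) ∨ (c ∨ neg(g(neg(neg(neg(neg(c)))), d ∨ (neg(d) ∨ c), e ∨ a ∨ (c ∨ b ∨ neg(c)) ∨ neg(b))) ∨ neg(c))
  Push neg inside:  distribute neg over ∨ and collapse double neg
  Inverses cancel:  c cancels
  Combine occurrences:  neg(g(d, b, c)) ∨ neg(g(c, c, a))
  Sort arguments:  neg(g(c, c, a)) ∨ neg(g(d, b, c))
  Put back:  h(neg(g(c, c, a)) ∨ neg(g(d, b, c)))
Right:  h((c ∨ (((neg(b) ∨ neg(c)) ∨ b) ∨ c)) ∨ ((b ∨ neg(d) ∨ neg(neg(neg(b)))) ∨ d ∨ neg(neg(d) ∨ (d ∨ neg(neg(g(c, neg(neg(neg(g(d, neg(neg(b)), c)))), a)))))))
  Focus inside:  (c ∨ (((neg(b) ∨ neg(c)) ∨ b) ∨ c)) ∨ ((b ∨ neg(d) ∨ neg(neg(neg(b)))) ∨ d ∨ neg(neg(d) ∨ (d ∨ neg(neg(g(c, neg(neg(neg(g(d, neg(neg(b)), c)))), a))))))
  Push neg inside:  distribute neg over ∨ and collapse double neg
  Cancel inverse pairs:  b cancels; d cancels
  Combine occurrences:  c ∨ neg(g(c, neg(g(d, b, c)), a))
  Put back:  h(c ∨ neg(g(c, neg(g(d, b, c)), a)))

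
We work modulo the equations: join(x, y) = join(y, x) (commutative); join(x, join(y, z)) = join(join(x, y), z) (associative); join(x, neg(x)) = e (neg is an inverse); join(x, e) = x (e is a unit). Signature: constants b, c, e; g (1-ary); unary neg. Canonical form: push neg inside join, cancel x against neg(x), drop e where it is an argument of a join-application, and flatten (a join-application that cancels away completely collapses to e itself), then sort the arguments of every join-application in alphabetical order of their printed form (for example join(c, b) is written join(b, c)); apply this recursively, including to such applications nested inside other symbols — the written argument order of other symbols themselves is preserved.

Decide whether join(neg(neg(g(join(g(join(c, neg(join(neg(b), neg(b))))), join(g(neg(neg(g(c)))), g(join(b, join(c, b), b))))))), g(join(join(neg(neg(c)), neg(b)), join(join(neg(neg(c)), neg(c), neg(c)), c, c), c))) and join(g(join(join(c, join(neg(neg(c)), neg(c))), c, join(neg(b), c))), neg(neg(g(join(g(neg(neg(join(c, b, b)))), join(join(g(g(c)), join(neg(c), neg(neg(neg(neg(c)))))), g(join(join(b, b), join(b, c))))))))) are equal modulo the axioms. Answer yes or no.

Answer: yes — both canonical forms are join(g(join(c, c, c, neg(b))), g(join(g(g(c)), g(join(b, b, b, c)), g(join(b, b, c)))))

Derivation:
Left:  join(neg(neg(g(join(g(join(c, neg(join(neg(b), neg(b))))), join(g(neg(neg(g(c)))), g(join(b, join(c, b), b))))))), g(join(join(neg(neg(c)), neg(b)), join(join(neg(neg(c)), neg(c), neg(c)), c, c), c)))
  Push neg inside:  distribute neg over join and collapse double neg
  Collect terms:  join(g(join(g(g(c)), g(join(b, b, b, c)), g(join(b, b, c)))), g(join(c, c, c, neg(b))))
  Order the arguments:  join(g(join(c, c, c, neg(b))), g(join(g(g(c)), g(join(b, b, b, c)), g(join(b, b, c)))))
Right:  join(g(join(join(c, join(neg(neg(c)), neg(c))), c, join(neg(b), c))), neg(neg(g(join(g(neg(neg(join(c, b, b)))), join(join(g(g(c)), join(neg(c), neg(neg(neg(neg(c)))))), g(join(join(b, b), join(b, c)))))))))
  Push neg inside:  distribute neg over join and collapse double neg
  Collect terms:  join(g(join(c, c, c, neg(b))), g(join(g(g(c)), g(join(b, b, b, c)), g(join(b, b, c)))))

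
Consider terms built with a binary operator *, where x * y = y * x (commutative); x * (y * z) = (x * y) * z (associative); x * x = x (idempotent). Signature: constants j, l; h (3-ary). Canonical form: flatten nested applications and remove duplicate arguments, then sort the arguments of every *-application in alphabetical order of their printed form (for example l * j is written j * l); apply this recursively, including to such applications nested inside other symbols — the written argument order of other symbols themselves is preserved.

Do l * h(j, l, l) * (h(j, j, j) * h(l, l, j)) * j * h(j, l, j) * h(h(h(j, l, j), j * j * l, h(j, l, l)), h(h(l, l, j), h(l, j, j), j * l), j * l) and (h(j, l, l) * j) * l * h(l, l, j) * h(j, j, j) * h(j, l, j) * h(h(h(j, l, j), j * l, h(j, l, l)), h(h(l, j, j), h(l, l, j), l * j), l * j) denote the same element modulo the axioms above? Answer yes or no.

Answer: no — h(h(h(j, l, j), j * l, h(j, l, l)), h(h(l, l, j), h(l, j, j), j * l), j * l) * h(j, j, j) * h(j, l, j) * h(j, l, l) * h(l, l, j) * j * l vs h(h(h(j, l, j), j * l, h(j, l, l)), h(h(l, j, j), h(l, l, j), j * l), j * l) * h(j, j, j) * h(j, l, j) * h(j, l, l) * h(l, l, j) * j * l

Derivation:
Left:  l * h(j, l, l) * (h(j, j, j) * h(l, l, j)) * j * h(j, l, j) * h(h(h(j, l, j), j * j * l, h(j, l, l)), h(h(l, l, j), h(l, j, j), j * l), j * l)
  Un-nest:  l * h(j, l, l) * h(j, j, j) * h(l, l, j) * j * h(j, l, j) * h(h(h(j, l, j), j * j * l, h(j, l, l)), h(h(l, l, j), h(l, j, j), j * l), j * l)
  Canonicalize subterm:  h(h(h(j, l, j), j * j * l, h(j, l, l)), h(h(l, l, j), h(l, j, j), j * l), j * l)  →  h(h(h(j, l, j), j * l, h(j, l, l)), h(h(l, l, j), h(l, j, j), j * l), j * l)
  Order the arguments:  h(h(h(j, l, j), j * l, h(j, l, l)), h(h(l, l, j), h(l, j, j), j * l), j * l) * h(j, j, j) * h(j, l, j) * h(j, l, l) * h(l, l, j) * j * l
Right:  (h(j, l, l) * j) * l * h(l, l, j) * h(j, j, j) * h(j, l, j) * h(h(h(j, l, j), j * l, h(j, l, l)), h(h(l, j, j), h(l, l, j), l * j), l * j)
  Un-nest:  h(j, l, l) * j * l * h(l, l, j) * h(j, j, j) * h(j, l, j) * h(h(h(j, l, j), j * l, h(j, l, l)), h(h(l, j, j), h(l, l, j), l * j), l * j)
  Inside:  h(h(h(j, l, j), j * l, h(j, l, l)), h(h(l, j, j), h(l, l, j), l * j), l * j)  →  h(h(h(j, l, j), j * l, h(j, l, l)), h(h(l, j, j), h(l, l, j), j * l), j * l)
  Sort arguments:  h(h(h(j, l, j), j * l, h(j, l, l)), h(h(l, j, j), h(l, l, j), j * l), j * l) * h(j, j, j) * h(j, l, j) * h(j, l, l) * h(l, l, j) * j * l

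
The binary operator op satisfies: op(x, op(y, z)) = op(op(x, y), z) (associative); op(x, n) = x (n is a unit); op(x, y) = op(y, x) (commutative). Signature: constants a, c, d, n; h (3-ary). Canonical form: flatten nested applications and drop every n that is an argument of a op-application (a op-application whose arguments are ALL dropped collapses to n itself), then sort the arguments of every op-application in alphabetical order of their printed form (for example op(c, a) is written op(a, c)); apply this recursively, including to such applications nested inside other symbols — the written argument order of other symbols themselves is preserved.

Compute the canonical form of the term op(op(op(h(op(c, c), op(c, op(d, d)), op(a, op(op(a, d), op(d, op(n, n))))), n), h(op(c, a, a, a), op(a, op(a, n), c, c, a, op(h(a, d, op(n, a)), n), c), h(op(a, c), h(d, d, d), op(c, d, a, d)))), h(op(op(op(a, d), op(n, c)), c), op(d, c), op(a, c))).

Flatten:  op(h(op(c, c), op(c, op(d, d)), op(a, op(op(a, d), op(d, op(n, n))))), n, h(op(c, a, a, a), op(a, op(a, n), c, c, a, op(h(a, d, op(n, a)), n), c), h(op(a, c), h(d, d, d), op(c, d, a, d))), h(op(op(op(a, d), op(n, c)), c), op(d, c), op(a, c)))
Canonicalize subterm:  h(op(c, c), op(c, op(d, d)), op(a, op(op(a, d), op(d, op(n, n)))))  →  h(op(c, c), op(c, d, d), op(a, a, d, d))
Canonicalize subterm:  h(op(c, a, a, a), op(a, op(a, n), c, c, a, op(h(a, d, op(n, a)), n), c), h(op(a, c), h(d, d, d), op(c, d, a, d)))  →  h(op(a, a, a, c), op(a, a, a, c, c, c, h(a, d, a)), h(op(a, c), h(d, d, d), op(a, c, d, d)))
Simplify inside:  h(op(op(op(a, d), op(n, c)), c), op(d, c), op(a, c))  →  h(op(a, c, c, d), op(c, d), op(a, c))
Units out:  drop n
Sort arguments:  op(h(op(a, a, a, c), op(a, a, a, c, c, c, h(a, d, a)), h(op(a, c), h(d, d, d), op(a, c, d, d))), h(op(a, c, c, d), op(c, d), op(a, c)), h(op(c, c), op(c, d, d), op(a, a, d, d)))

Answer: op(h(op(a, a, a, c), op(a, a, a, c, c, c, h(a, d, a)), h(op(a, c), h(d, d, d), op(a, c, d, d))), h(op(a, c, c, d), op(c, d), op(a, c)), h(op(c, c), op(c, d, d), op(a, a, d, d)))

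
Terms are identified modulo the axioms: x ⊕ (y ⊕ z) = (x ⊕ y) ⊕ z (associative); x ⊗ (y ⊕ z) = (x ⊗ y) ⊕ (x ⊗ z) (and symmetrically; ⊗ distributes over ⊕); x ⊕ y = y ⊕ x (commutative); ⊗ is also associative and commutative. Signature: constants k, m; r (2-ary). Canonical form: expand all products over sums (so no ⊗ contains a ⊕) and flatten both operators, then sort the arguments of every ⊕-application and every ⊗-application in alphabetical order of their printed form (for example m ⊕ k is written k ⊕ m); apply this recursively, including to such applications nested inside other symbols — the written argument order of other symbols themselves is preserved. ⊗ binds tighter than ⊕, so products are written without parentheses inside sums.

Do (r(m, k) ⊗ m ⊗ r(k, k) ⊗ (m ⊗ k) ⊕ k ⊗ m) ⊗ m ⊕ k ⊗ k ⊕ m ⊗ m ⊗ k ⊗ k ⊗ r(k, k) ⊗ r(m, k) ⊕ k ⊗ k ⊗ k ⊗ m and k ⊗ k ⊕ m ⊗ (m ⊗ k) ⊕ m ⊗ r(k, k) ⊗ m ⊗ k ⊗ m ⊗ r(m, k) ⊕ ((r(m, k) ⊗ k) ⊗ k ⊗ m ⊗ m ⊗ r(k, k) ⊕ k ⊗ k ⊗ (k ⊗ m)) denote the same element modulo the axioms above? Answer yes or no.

Left:  (r(m, k) ⊗ m ⊗ r(k, k) ⊗ (m ⊗ k) ⊕ k ⊗ m) ⊗ m ⊕ k ⊗ k ⊕ m ⊗ m ⊗ k ⊗ k ⊗ r(k, k) ⊗ r(m, k) ⊕ k ⊗ k ⊗ k ⊗ m
  Distribute:  k ⊗ m ⊗ m ⊗ m ⊗ r(k, k) ⊗ r(m, k) ⊕ k ⊗ m ⊗ m ⊕ k ⊗ k ⊕ k ⊗ k ⊗ m ⊗ m ⊗ r(k, k) ⊗ r(m, k) ⊕ k ⊗ k ⊗ k ⊗ m
  Sort arguments:  k ⊗ k ⊕ k ⊗ k ⊗ k ⊗ m ⊕ k ⊗ k ⊗ m ⊗ m ⊗ r(k, k) ⊗ r(m, k) ⊕ k ⊗ m ⊗ m ⊕ k ⊗ m ⊗ m ⊗ m ⊗ r(k, k) ⊗ r(m, k)
Right:  k ⊗ k ⊕ m ⊗ (m ⊗ k) ⊕ m ⊗ r(k, k) ⊗ m ⊗ k ⊗ m ⊗ r(m, k) ⊕ ((r(m, k) ⊗ k) ⊗ k ⊗ m ⊗ m ⊗ r(k, k) ⊕ k ⊗ k ⊗ (k ⊗ m))
  Merge nested applications:  k ⊗ k ⊕ k ⊗ m ⊗ m ⊕ k ⊗ m ⊗ m ⊗ m ⊗ r(k, k) ⊗ r(m, k) ⊕ k ⊗ k ⊗ m ⊗ m ⊗ r(k, k) ⊗ r(m, k) ⊕ k ⊗ k ⊗ k ⊗ m
  Sort:  k ⊗ k ⊕ k ⊗ k ⊗ k ⊗ m ⊕ k ⊗ k ⊗ m ⊗ m ⊗ r(k, k) ⊗ r(m, k) ⊕ k ⊗ m ⊗ m ⊕ k ⊗ m ⊗ m ⊗ m ⊗ r(k, k) ⊗ r(m, k)

Answer: yes — both canonical forms are k ⊗ k ⊕ k ⊗ k ⊗ k ⊗ m ⊕ k ⊗ k ⊗ m ⊗ m ⊗ r(k, k) ⊗ r(m, k) ⊕ k ⊗ m ⊗ m ⊕ k ⊗ m ⊗ m ⊗ m ⊗ r(k, k) ⊗ r(m, k)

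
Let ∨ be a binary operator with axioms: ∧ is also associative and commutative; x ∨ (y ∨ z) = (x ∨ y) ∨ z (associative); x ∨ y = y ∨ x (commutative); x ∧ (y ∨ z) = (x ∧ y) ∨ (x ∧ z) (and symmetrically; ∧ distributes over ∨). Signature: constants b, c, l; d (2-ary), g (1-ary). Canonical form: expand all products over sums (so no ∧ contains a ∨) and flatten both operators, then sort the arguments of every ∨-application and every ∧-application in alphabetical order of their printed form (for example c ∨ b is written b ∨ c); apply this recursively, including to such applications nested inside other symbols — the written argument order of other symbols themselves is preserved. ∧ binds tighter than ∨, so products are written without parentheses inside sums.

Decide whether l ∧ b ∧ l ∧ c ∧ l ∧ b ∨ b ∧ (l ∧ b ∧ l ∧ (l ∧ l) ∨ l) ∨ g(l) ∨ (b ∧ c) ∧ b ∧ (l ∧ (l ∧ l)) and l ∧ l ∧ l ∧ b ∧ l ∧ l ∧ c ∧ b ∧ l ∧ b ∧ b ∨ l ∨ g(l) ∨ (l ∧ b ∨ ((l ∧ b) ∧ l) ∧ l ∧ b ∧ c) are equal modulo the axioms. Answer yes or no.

Answer: no — b ∧ b ∧ c ∧ l ∧ l ∧ l ∨ b ∧ b ∧ c ∧ l ∧ l ∧ l ∨ b ∧ b ∧ l ∧ l ∧ l ∧ l ∨ b ∧ l ∨ g(l) vs b ∧ b ∧ b ∧ b ∧ c ∧ l ∧ l ∧ l ∧ l ∧ l ∧ l ∨ b ∧ b ∧ c ∧ l ∧ l ∧ l ∨ b ∧ l ∨ g(l) ∨ l

Derivation:
Left:  l ∧ b ∧ l ∧ c ∧ l ∧ b ∨ b ∧ (l ∧ b ∧ l ∧ (l ∧ l) ∨ l) ∨ g(l) ∨ (b ∧ c) ∧ b ∧ (l ∧ (l ∧ l))
  Distribute:  b ∧ b ∧ c ∧ l ∧ l ∧ l ∨ b ∧ b ∧ l ∧ l ∧ l ∧ l ∨ b ∧ l ∨ g(l) ∨ b ∧ b ∧ c ∧ l ∧ l ∧ l
  Order the arguments:  b ∧ b ∧ c ∧ l ∧ l ∧ l ∨ b ∧ b ∧ c ∧ l ∧ l ∧ l ∨ b ∧ b ∧ l ∧ l ∧ l ∧ l ∨ b ∧ l ∨ g(l)
Right:  l ∧ l ∧ l ∧ b ∧ l ∧ l ∧ c ∧ b ∧ l ∧ b ∧ b ∨ l ∨ g(l) ∨ (l ∧ b ∨ ((l ∧ b) ∧ l) ∧ l ∧ b ∧ c)
  Merge nested applications:  b ∧ b ∧ b ∧ b ∧ c ∧ l ∧ l ∧ l ∧ l ∧ l ∧ l ∨ l ∨ g(l) ∨ b ∧ l ∨ b ∧ b ∧ c ∧ l ∧ l ∧ l
  Sort arguments:  b ∧ b ∧ b ∧ b ∧ c ∧ l ∧ l ∧ l ∧ l ∧ l ∧ l ∨ b ∧ b ∧ c ∧ l ∧ l ∧ l ∨ b ∧ l ∨ g(l) ∨ l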